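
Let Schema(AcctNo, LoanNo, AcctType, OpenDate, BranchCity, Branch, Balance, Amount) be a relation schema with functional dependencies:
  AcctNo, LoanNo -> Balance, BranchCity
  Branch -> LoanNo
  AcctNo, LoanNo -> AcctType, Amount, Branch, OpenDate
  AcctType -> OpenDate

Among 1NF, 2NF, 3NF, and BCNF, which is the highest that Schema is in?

Candidate keys: {AcctNo, Branch}, {AcctNo, LoanNo}. Prime attributes: {AcctNo, Branch, LoanNo}.
Branch -> LoanNo breaks BCNF: {Branch}⁺ = {Branch, LoanNo}, so {Branch} is not a superkey.
Because {OpenDate} is non-prime and the left side of AcctType -> OpenDate is not a superkey, the relation is not in 3NF.
Checking every proper subset of each key, none determines a non-prime attribute — 2NF is satisfied.

2NF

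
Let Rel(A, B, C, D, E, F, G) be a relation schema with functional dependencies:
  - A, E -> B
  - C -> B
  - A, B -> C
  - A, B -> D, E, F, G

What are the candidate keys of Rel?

{A, B}, {A, C}, {A, E}

{A} never appears on the right of any FD, so every key must include it.
{A, B}⁺ = {A, B, C, D, E, F, G} — all of the relation — so {A, B} is a candidate key.
{A, C}⁺ = {A, B, C, D, E, F, G} — all of the relation — so {A, C} is a candidate key.
{A, E}⁺ = {A, B, C, D, E, F, G} — all of the relation — so {A, E} is a candidate key.
These are minimal and exhaustive — every other superkey contains one of them.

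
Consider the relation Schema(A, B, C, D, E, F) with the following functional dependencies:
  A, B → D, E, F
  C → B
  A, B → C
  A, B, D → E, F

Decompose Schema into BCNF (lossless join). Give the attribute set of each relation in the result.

Candidate keys of the original relation: {A, B}, {A, C}.
{A, B, C, D, E, F}: {C} determines {B, C} here but is not a superkey — split on C → B, giving {B, C} and {A, C, D, E, F}.
{B, C} has no BCNF violation.
{A, C, D, E, F} has no BCNF violation.

{A, C, D, E, F}; {B, C}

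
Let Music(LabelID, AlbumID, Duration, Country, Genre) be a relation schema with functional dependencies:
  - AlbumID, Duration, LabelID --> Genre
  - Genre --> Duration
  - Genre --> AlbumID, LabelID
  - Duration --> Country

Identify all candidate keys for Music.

{AlbumID, Duration, LabelID}, {Genre}

{Genre}⁺ = {AlbumID, Country, Duration, Genre, LabelID}, which is every attribute, so {Genre} is a candidate key.
{AlbumID, Duration, LabelID}⁺ = {AlbumID, Country, Duration, Genre, LabelID}, which is every attribute, so {AlbumID, Duration, LabelID} is a candidate key.
Any other superkey properly contains one of these, so there are no further candidate keys.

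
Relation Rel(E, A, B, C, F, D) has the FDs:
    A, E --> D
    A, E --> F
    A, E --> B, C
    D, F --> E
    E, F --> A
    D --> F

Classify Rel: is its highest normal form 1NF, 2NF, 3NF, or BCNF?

BCNF

Candidate keys: {A, E}, {D}, {E, F}. Prime attributes: {A, D, E, F}.
The left-hand side of every FD is a superkey, so BCNF is satisfied.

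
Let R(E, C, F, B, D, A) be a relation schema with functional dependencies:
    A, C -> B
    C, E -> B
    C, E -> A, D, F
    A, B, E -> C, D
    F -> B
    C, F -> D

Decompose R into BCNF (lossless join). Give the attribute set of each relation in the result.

{A, B, C}; {A, C, E, F}; {C, D, F}

Candidate keys of the original relation: {A, B, E}, {A, E, F}, {C, E}.
{A, B, C, D, E, F}: {A, C} determines {A, B, C} here but is not a superkey — split on A, C -> B, giving {A, B, C} and {A, C, D, E, F}.
{A, B, C} is in BCNF.
{A, C, D, E, F}: {C, F} determines {C, D, F} here but is not a superkey — split on C, F -> D, giving {C, D, F} and {A, C, E, F}.
{C, D, F} is in BCNF.
{A, C, E, F} is in BCNF.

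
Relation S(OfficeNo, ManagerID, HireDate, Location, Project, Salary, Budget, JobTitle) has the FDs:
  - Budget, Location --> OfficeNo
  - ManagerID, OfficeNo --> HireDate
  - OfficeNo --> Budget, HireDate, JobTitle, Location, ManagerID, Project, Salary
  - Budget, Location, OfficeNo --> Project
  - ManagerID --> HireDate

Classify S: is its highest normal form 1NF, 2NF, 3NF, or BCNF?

2NF

Candidate keys: {Budget, Location}, {OfficeNo}. Prime attributes: {Budget, Location, OfficeNo}.
For ManagerID --> HireDate we have {ManagerID}⁺ = {HireDate, ManagerID}; {ManagerID} is not a superkey, so BCNF fails.
ManagerID --> HireDate determines the non-prime attribute {HireDate} from a non-superkey — 3NF is violated.
No proper subset of a key has a non-prime attribute in its closure, so there is no partial dependency; 2NF holds.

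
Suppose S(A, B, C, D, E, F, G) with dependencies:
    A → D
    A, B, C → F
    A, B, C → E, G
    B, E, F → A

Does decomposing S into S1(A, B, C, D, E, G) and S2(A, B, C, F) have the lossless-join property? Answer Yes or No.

S1 ∩ S2 = {A, B, C}; its closure under F is {A, B, C, D, E, F, G}.
S1 is contained in that closure, so S1 ∩ S2 → S1 holds and the join is lossless.

Yes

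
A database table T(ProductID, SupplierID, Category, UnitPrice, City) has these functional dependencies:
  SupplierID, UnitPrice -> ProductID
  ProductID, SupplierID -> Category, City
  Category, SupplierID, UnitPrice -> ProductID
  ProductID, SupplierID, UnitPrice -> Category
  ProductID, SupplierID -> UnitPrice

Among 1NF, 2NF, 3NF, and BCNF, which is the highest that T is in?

BCNF

Candidate keys: {ProductID, SupplierID}, {SupplierID, UnitPrice}. Prime attributes: {ProductID, SupplierID, UnitPrice}.
The left-hand side of every FD is a superkey, so BCNF is satisfied.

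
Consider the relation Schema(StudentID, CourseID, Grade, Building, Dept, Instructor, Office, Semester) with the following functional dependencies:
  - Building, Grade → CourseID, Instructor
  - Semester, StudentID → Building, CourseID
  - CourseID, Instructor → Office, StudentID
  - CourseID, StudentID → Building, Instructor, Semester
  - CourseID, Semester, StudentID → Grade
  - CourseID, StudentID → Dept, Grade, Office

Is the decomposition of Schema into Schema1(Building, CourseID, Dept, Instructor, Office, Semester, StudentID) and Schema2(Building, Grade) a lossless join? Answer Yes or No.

No

Common attributes: {Building}; their closure is {Building}.
The closure covers neither Schema1 nor Schema2 entirely; the join is not lossless.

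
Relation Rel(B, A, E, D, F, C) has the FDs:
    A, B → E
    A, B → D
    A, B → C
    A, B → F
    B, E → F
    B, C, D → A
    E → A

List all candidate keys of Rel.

{A, B}, {B, C, D}, {B, E}

No FD produces {B}, so it must be in every candidate key.
{A, B}⁺ = {A, B, C, D, E, F}, which is every attribute, so {A, B} is a candidate key.
{B, E}⁺ = {A, B, C, D, E, F}, which is every attribute, so {B, E} is a candidate key.
{B, C, D}⁺ = {A, B, C, D, E, F}, which is every attribute, so {B, C, D} is a candidate key.
These are minimal and exhaustive — every other superkey contains one of them.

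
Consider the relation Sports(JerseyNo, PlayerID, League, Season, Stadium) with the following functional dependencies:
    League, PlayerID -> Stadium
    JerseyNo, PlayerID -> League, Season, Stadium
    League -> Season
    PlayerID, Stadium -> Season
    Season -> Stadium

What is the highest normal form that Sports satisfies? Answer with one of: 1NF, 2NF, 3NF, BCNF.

Candidate key: {JerseyNo, PlayerID}. Prime attributes: {JerseyNo, PlayerID}.
For League, PlayerID -> Stadium we have {League, PlayerID}⁺ = {League, PlayerID, Season, Stadium}; {League, PlayerID} is not a superkey, so BCNF fails.
League, PlayerID -> Stadium has non-prime {Stadium} on the right and a non-superkey on the left, so 3NF fails.
No non-prime attribute depends on a proper subset of any candidate key, so 2NF holds.

2NF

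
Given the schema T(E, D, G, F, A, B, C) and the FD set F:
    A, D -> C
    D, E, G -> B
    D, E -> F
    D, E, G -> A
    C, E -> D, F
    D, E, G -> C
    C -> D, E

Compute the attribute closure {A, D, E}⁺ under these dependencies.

Start with {A, D, E}.
A, D -> C applies; add {C} → now {A, C, D, E}.
D, E -> F applies; add {F} → now {A, C, D, E, F}.
No further FD applies.

{A, C, D, E, F}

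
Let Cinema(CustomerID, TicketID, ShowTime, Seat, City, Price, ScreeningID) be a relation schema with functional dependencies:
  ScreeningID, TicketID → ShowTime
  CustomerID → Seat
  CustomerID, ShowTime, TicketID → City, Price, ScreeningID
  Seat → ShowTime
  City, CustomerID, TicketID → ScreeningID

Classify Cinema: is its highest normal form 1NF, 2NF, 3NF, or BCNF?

1NF

Candidate key: {CustomerID, TicketID}. Prime attributes: {CustomerID, TicketID}.
ScreeningID, TicketID → ShowTime breaks BCNF: {ScreeningID, TicketID}⁺ = {ScreeningID, ShowTime, TicketID}, so {ScreeningID, TicketID} is not a superkey.
Because {ShowTime} is non-prime and the left side of ScreeningID, TicketID → ShowTime is not a superkey, the relation is not in 3NF.
Since {CustomerID} ⊂ {CustomerID, TicketID} and {CustomerID}⁺ ⊇ {Seat, ShowTime} with {Seat, ShowTime} non-prime, there is a partial dependency; 2NF fails.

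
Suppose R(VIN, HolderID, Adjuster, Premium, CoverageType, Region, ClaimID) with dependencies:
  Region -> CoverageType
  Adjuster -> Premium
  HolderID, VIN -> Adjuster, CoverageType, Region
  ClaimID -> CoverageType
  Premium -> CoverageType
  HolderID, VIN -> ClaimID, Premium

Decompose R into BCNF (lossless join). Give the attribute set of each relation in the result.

{Adjuster, ClaimID, HolderID, Region, VIN}; {Adjuster, Premium}; {CoverageType, Region}

Candidate key of the original relation: {HolderID, VIN}.
{Adjuster, ClaimID, CoverageType, HolderID, Premium, Region, VIN}: {Region} determines {CoverageType, Region} here but is not a superkey — split on Region -> CoverageType, giving {CoverageType, Region} and {Adjuster, ClaimID, HolderID, Premium, Region, VIN}.
{CoverageType, Region} has no BCNF violation.
{Adjuster, ClaimID, HolderID, Premium, Region, VIN}: {Adjuster} determines {Adjuster, Premium} here but is not a superkey — split on Adjuster -> Premium, giving {Adjuster, Premium} and {Adjuster, ClaimID, HolderID, Region, VIN}.
{Adjuster, Premium} has no BCNF violation.
{Adjuster, ClaimID, HolderID, Region, VIN} has no BCNF violation.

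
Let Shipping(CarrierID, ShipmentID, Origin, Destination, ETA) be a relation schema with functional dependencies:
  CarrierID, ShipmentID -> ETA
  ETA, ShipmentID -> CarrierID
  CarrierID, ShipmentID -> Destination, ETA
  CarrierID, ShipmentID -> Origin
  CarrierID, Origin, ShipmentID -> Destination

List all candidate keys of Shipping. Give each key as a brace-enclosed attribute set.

No FD produces {ShipmentID}, so it must be in every candidate key.
{CarrierID, ShipmentID}⁺ = {CarrierID, Destination, ETA, Origin, ShipmentID}, which is every attribute, so {CarrierID, ShipmentID} is a candidate key.
{ETA, ShipmentID}⁺ = {CarrierID, Destination, ETA, Origin, ShipmentID}, which is every attribute, so {ETA, ShipmentID} is a candidate key.
No proper subset of any of these is a key, and no other minimal superkey exists.

{CarrierID, ShipmentID}, {ETA, ShipmentID}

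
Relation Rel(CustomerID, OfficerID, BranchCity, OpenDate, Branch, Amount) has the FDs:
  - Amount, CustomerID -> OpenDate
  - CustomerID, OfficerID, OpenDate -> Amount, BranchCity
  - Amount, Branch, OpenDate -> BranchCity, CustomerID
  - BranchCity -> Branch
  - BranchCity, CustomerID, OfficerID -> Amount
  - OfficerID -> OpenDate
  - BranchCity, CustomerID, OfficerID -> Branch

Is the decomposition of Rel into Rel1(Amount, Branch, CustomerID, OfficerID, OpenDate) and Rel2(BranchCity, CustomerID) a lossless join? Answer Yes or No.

No

Rel1 ∩ Rel2 = {CustomerID}; its closure under F is {CustomerID}.
Rel1 ⊄ {CustomerID} and Rel2 ⊄ {CustomerID}, so the split is lossy.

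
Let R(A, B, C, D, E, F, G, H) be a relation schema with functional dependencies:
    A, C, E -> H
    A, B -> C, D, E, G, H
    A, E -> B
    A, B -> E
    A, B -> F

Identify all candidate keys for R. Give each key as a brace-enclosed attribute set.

{A, B}, {A, E}

{A} never appears on the right of any FD, so every key must include it.
{A, B}⁺ = {A, B, C, D, E, F, G, H} — all of the relation — so {A, B} is a candidate key.
{A, E}⁺ = {A, B, C, D, E, F, G, H} — all of the relation — so {A, E} is a candidate key.
These are minimal and exhaustive — every other superkey contains one of them.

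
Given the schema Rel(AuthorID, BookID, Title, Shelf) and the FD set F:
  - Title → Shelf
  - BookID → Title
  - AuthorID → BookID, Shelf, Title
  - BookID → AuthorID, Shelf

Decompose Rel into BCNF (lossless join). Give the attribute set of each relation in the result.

{AuthorID, BookID, Title}; {Shelf, Title}

Candidate keys of the original relation: {AuthorID}, {BookID}.
{AuthorID, BookID, Shelf, Title}: {Title} determines {Shelf, Title} here but is not a superkey — split on Title → Shelf, giving {Shelf, Title} and {AuthorID, BookID, Title}.
{Shelf, Title}: every determinant is a superkey — BCNF.
{AuthorID, BookID, Title}: every determinant is a superkey — BCNF.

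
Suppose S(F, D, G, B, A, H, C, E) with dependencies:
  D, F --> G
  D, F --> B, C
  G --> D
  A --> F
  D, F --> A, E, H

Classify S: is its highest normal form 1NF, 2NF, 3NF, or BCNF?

3NF

Candidate keys: {A, D}, {A, G}, {D, F}, {F, G}. Prime attributes: {A, D, F, G}.
G --> D: {G}⁺ = {D, G}, which is not all of the attributes, so the left side is not a superkey — BCNF is violated.
But every attribute on its right side ({D}) is prime, and the same holds for every other non-superkey FD, so 3NF still holds.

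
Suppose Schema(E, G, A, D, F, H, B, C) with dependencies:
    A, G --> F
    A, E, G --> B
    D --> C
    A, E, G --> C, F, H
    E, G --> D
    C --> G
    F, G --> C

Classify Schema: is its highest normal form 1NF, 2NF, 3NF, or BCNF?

1NF

Candidate keys: {A, C, E}, {A, D, E}, {A, E, G}. Prime attributes: {A, C, D, E, G}.
For A, G --> F we have {A, G}⁺ = {A, C, F, G}; {A, G} is not a superkey, so BCNF fails.
A, G --> F determines the non-prime attribute {F} from a non-superkey — 3NF is violated.
The proper key subset {A, C} of {A, C, E} determines non-prime {F}, so the relation is not even in 2NF.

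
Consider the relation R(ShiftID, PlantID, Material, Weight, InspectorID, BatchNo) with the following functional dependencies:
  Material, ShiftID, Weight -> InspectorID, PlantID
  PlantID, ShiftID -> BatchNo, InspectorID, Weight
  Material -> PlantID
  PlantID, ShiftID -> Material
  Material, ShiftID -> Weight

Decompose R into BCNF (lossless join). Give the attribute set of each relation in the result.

Candidate keys of the original relation: {Material, ShiftID}, {PlantID, ShiftID}.
Within {BatchNo, InspectorID, Material, PlantID, ShiftID, Weight}: {Material}⁺ ∩ {BatchNo, InspectorID, Material, PlantID, ShiftID, Weight} = {Material, PlantID}, not the whole set, so Material -> PlantID violates BCNF; decompose into {Material, PlantID} and {BatchNo, InspectorID, Material, ShiftID, Weight}.
{Material, PlantID}: every determinant is a superkey — BCNF.
{BatchNo, InspectorID, Material, ShiftID, Weight}: every determinant is a superkey — BCNF.

{BatchNo, InspectorID, Material, ShiftID, Weight}; {Material, PlantID}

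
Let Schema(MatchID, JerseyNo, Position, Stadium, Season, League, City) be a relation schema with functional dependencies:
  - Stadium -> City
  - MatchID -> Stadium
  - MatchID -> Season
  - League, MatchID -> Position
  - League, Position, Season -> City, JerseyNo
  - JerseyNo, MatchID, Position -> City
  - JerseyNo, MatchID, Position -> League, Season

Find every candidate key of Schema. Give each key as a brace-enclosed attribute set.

{MatchID} never appears on the right of any FD, so every key must include it.
Closure of {League, MatchID} is {City, JerseyNo, League, MatchID, Position, Season, Stadium}, the whole schema; {League, MatchID} is a candidate key.
Closure of {JerseyNo, MatchID, Position} is {City, JerseyNo, League, MatchID, Position, Season, Stadium}, the whole schema; {JerseyNo, MatchID, Position} is a candidate key.
No proper subset of any of these is a key, and no other minimal superkey exists.

{JerseyNo, MatchID, Position}, {League, MatchID}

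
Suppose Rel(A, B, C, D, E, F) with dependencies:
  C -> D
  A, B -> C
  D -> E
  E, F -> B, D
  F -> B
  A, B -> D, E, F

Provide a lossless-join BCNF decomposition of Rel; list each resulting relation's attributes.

Candidate keys of the original relation: {A, B}, {A, F}.
Within {A, B, C, D, E, F}: {C}⁺ ∩ {A, B, C, D, E, F} = {C, D, E}, not the whole set, so C -> D, E violates BCNF; decompose into {C, D, E} and {A, B, C, F}.
Within {C, D, E}: {D}⁺ ∩ {C, D, E} = {D, E}, not the whole set, so D -> E violates BCNF; decompose into {D, E} and {C, D}.
{D, E}: every determinant is a superkey — BCNF.
{C, D}: every determinant is a superkey — BCNF.
Within {A, B, C, F}: {F}⁺ ∩ {A, B, C, F} = {B, F}, not the whole set, so F -> B violates BCNF; decompose into {B, F} and {A, C, F}.
{B, F}: every determinant is a superkey — BCNF.
{A, C, F}: every determinant is a superkey — BCNF.

{A, C, F}; {B, F}; {C, D}; {D, E}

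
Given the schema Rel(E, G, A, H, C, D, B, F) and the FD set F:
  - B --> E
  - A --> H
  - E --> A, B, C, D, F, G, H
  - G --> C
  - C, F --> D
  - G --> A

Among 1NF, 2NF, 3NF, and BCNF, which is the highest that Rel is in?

2NF

Candidate keys: {B}, {E}. Prime attributes: {B, E}.
For A --> H we have {A}⁺ = {A, H}; {A} is not a superkey, so BCNF fails.
A --> H determines the non-prime attribute {H} from a non-superkey — 3NF is violated.
Every candidate key is a single attribute, so no partial dependency is possible; 2NF holds.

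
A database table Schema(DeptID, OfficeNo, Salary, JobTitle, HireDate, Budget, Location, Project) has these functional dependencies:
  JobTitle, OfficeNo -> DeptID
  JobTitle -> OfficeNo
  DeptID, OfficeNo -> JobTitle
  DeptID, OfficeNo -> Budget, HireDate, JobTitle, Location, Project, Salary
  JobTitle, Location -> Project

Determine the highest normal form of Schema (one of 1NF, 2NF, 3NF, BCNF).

Candidate keys: {DeptID, OfficeNo}, {JobTitle}. Prime attributes: {DeptID, JobTitle, OfficeNo}.
The left-hand side of every FD is a superkey, so BCNF is satisfied.

BCNF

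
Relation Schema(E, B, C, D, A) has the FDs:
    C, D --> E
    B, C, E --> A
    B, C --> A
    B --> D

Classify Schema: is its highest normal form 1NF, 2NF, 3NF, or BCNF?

1NF

Candidate key: {B, C}. Prime attributes: {B, C}.
C, D --> E breaks BCNF: {C, D}⁺ = {C, D, E}, so {C, D} is not a superkey.
Because {E} is non-prime and the left side of C, D --> E is not a superkey, the relation is not in 3NF.
Since {B} ⊂ {B, C} and {B}⁺ ⊇ {D} with {D} non-prime, there is a partial dependency; 2NF fails.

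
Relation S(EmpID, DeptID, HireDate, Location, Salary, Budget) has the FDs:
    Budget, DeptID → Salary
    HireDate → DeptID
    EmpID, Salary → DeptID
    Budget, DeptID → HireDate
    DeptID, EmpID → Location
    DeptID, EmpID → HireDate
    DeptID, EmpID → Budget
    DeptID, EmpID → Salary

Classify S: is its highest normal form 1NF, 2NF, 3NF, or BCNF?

3NF

Candidate keys: {DeptID, EmpID}, {EmpID, HireDate}, {EmpID, Salary}. Prime attributes: {DeptID, EmpID, HireDate, Salary}.
Budget, DeptID → Salary: {Budget, DeptID}⁺ = {Budget, DeptID, HireDate, Salary}, which is not all of the attributes, so the left side is not a superkey — BCNF is violated.
Its right-hand attributes {Salary} are all prime, as are those of every other non-superkey FD — the relation is in 3NF.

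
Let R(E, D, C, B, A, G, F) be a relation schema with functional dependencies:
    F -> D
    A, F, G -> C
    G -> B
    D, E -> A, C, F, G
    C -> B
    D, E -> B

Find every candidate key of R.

{E} never appears on the right of any FD, so every key must include it.
{D, E} is a candidate key since {D, E}⁺ = {A, B, C, D, E, F, G} covers every attribute.
{E, F} is a candidate key since {E, F}⁺ = {A, B, C, D, E, F, G} covers every attribute.
Any other superkey properly contains one of these, so there are no further candidate keys.

{D, E}, {E, F}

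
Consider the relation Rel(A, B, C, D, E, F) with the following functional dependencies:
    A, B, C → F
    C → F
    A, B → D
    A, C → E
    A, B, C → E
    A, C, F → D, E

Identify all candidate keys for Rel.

{A, B, C}

Attributes never on any right-hand side: {A, B, C} — every candidate key must contain all of them.
{A, B, C}⁺ = {A, B, C, D, E, F} — all of the relation — so {A, B, C} is a candidate key.
Every other attribute set either contains this one or has a smaller closure.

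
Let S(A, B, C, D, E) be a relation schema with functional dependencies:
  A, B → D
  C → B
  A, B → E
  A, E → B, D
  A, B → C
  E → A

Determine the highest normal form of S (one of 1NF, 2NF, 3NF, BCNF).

3NF

Candidate keys: {A, B}, {A, C}, {E}. Prime attributes: {A, B, C, E}.
For C → B we have {C}⁺ = {B, C}; {C} is not a superkey, so BCNF fails.
Since {B} ⊆ prime attributes and every other non-superkey FD also has a prime right side, the schema is in 3NF.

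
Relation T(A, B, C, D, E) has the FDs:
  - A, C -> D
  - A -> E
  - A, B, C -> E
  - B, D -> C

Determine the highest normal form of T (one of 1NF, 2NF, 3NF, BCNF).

1NF

Candidate keys: {A, B, C}, {A, B, D}. Prime attributes: {A, B, C, D}.
For A, C -> D we have {A, C}⁺ = {A, C, D, E}; {A, C} is not a superkey, so BCNF fails.
A -> E has non-prime {E} on the right and a non-superkey on the left, so 3NF fails.
{A} is a proper subset of the key {A, B, C}, and {A}⁺ contains the non-prime attribute {E} — a partial dependency, so 2NF is violated.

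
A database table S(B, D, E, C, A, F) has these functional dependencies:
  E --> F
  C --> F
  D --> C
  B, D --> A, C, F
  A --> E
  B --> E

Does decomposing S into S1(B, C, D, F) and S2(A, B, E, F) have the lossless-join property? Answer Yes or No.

The shared attributes are {B, F} and {B, F}⁺ = {B, E, F}.
The closure covers neither S1 nor S2 entirely; the join is not lossless.

No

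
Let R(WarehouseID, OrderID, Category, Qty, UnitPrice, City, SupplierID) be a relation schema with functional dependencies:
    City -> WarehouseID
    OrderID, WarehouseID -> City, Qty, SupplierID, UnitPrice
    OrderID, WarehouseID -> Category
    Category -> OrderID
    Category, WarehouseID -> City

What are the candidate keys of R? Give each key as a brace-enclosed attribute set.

Closure of {Category, City} is {Category, City, OrderID, Qty, SupplierID, UnitPrice, WarehouseID}, the whole schema; {Category, City} is a candidate key.
Closure of {Category, WarehouseID} is {Category, City, OrderID, Qty, SupplierID, UnitPrice, WarehouseID}, the whole schema; {Category, WarehouseID} is a candidate key.
Closure of {City, OrderID} is {Category, City, OrderID, Qty, SupplierID, UnitPrice, WarehouseID}, the whole schema; {City, OrderID} is a candidate key.
Closure of {OrderID, WarehouseID} is {Category, City, OrderID, Qty, SupplierID, UnitPrice, WarehouseID}, the whole schema; {OrderID, WarehouseID} is a candidate key.
No proper subset of any of these is a key, and no other minimal superkey exists.

{Category, City}, {Category, WarehouseID}, {City, OrderID}, {OrderID, WarehouseID}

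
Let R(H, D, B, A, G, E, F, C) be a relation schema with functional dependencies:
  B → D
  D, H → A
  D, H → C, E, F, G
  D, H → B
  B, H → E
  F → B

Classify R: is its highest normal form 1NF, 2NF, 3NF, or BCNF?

Candidate keys: {B, H}, {D, H}, {F, H}. Prime attributes: {B, D, F, H}.
B → D breaks BCNF: {B}⁺ = {B, D}, so {B} is not a superkey.
Its right-hand attributes {D} are all prime, as are those of every other non-superkey FD — the relation is in 3NF.

3NF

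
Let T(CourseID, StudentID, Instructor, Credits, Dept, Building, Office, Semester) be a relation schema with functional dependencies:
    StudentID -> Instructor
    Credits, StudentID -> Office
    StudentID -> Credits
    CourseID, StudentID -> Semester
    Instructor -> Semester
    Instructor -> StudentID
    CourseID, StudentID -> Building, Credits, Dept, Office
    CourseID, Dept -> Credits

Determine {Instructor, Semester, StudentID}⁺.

Start with {Instructor, Semester, StudentID}.
StudentID -> Credits applies; add {Credits} → now {Credits, Instructor, Semester, StudentID}.
Credits, StudentID -> Office applies; add {Office} → now {Credits, Instructor, Office, Semester, StudentID}.
No further FD applies.

{Credits, Instructor, Office, Semester, StudentID}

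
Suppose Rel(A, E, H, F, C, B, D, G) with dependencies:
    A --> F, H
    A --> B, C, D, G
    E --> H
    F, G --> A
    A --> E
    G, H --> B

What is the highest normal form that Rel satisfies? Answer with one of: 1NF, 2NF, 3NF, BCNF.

Candidate keys: {A}, {F, G}. Prime attributes: {A, F, G}.
E --> H: {E}⁺ = {E, H}, which is not all of the attributes, so the left side is not a superkey — BCNF is violated.
E --> H has non-prime {H} on the right and a non-superkey on the left, so 3NF fails.
Checking every proper subset of each key, none determines a non-prime attribute — 2NF is satisfied.

2NF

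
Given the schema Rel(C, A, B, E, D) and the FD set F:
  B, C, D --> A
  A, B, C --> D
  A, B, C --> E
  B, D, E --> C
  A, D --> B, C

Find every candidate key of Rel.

{A, B, C}, {A, D}, {B, C, D}, {B, D, E}

{A, D}⁺ = {A, B, C, D, E}, which is every attribute, so {A, D} is a candidate key.
{A, B, C}⁺ = {A, B, C, D, E}, which is every attribute, so {A, B, C} is a candidate key.
{B, C, D}⁺ = {A, B, C, D, E}, which is every attribute, so {B, C, D} is a candidate key.
{B, D, E}⁺ = {A, B, C, D, E}, which is every attribute, so {B, D, E} is a candidate key.
These are minimal and exhaustive — every other superkey contains one of them.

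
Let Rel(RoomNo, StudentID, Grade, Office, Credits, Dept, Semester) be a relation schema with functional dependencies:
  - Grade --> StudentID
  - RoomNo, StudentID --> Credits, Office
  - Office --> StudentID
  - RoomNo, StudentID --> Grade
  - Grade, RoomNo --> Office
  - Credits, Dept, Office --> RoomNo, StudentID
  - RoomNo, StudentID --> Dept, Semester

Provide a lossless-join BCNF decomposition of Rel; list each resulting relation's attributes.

{Credits, Dept, Grade, Office, RoomNo, Semester}; {Grade, StudentID}

Candidate keys of the original relation: {Credits, Dept, Office}, {Grade, RoomNo}, {Office, RoomNo}, {RoomNo, StudentID}.
Within {Credits, Dept, Grade, Office, RoomNo, Semester, StudentID}: {Grade}⁺ ∩ {Credits, Dept, Grade, Office, RoomNo, Semester, StudentID} = {Grade, StudentID}, not the whole set, so Grade --> StudentID violates BCNF; decompose into {Grade, StudentID} and {Credits, Dept, Grade, Office, RoomNo, Semester}.
{Grade, StudentID} is in BCNF.
{Credits, Dept, Grade, Office, RoomNo, Semester} is in BCNF.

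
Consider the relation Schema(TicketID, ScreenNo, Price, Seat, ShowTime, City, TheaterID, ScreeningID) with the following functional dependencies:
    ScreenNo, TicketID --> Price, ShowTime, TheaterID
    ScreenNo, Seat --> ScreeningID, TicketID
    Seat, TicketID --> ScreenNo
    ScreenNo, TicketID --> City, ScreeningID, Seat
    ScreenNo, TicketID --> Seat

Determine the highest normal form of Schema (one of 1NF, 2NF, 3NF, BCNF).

BCNF

Candidate keys: {ScreenNo, Seat}, {ScreenNo, TicketID}, {Seat, TicketID}. Prime attributes: {ScreenNo, Seat, TicketID}.
The left-hand side of every FD is a superkey, so BCNF is satisfied.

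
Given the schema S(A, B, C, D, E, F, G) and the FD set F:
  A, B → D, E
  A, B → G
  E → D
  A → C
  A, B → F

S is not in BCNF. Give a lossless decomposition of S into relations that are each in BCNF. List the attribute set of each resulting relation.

Candidate key of the original relation: {A, B}.
{A, B, C, D, E, F, G}: {E} determines {D, E} here but is not a superkey — split on E → D, giving {D, E} and {A, B, C, E, F, G}.
{D, E} has no BCNF violation.
{A, B, C, E, F, G}: {A} determines {A, C} here but is not a superkey — split on A → C, giving {A, C} and {A, B, E, F, G}.
{A, C} has no BCNF violation.
{A, B, E, F, G} has no BCNF violation.

{A, B, E, F, G}; {A, C}; {D, E}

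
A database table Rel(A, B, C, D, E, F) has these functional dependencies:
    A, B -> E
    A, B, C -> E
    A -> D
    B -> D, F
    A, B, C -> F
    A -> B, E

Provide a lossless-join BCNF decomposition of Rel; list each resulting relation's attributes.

{A, B, E}; {A, C}; {B, D, F}

Candidate key of the original relation: {A, C}.
{A, B, C, D, E, F}: {A, B} determines {A, B, D, E, F} here but is not a superkey — split on A, B -> D, E, F, giving {A, B, D, E, F} and {A, B, C}.
{A, B, D, E, F}: {B} determines {B, D, F} here but is not a superkey — split on B -> D, F, giving {B, D, F} and {A, B, E}.
{B, D, F} has no BCNF violation.
{A, B, E} has no BCNF violation.
{A, B, C}: {A} determines {A, B} here but is not a superkey — split on A -> B, giving {A, B} and {A, C}.
{A, B} has no BCNF violation.
{A, C} has no BCNF violation.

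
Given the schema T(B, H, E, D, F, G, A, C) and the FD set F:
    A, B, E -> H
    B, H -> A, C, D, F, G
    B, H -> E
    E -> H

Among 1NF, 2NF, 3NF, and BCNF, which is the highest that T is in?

3NF

Candidate keys: {B, E}, {B, H}. Prime attributes: {B, E, H}.
E -> H breaks BCNF: {E}⁺ = {E, H}, so {E} is not a superkey.
But every attribute on its right side ({H}) is prime, and the same holds for every other non-superkey FD, so 3NF still holds.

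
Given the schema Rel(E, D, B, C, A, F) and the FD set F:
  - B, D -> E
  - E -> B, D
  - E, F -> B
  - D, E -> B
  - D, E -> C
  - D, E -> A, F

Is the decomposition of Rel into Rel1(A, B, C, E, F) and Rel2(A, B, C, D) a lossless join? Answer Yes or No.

The shared attributes are {A, B, C} and {A, B, C}⁺ = {A, B, C}.
The closure covers neither Rel1 nor Rel2 entirely; the join is not lossless.

No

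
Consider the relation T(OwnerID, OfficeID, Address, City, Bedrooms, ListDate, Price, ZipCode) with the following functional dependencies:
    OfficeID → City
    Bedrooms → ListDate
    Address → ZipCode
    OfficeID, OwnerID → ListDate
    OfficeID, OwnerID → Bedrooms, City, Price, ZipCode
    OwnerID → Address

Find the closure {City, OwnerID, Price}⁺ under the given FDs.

Start with {City, OwnerID, Price}.
OwnerID → Address applies; add {Address} → now {Address, City, OwnerID, Price}.
Address → ZipCode applies; add {ZipCode} → now {Address, City, OwnerID, Price, ZipCode}.
No further FD applies.

{Address, City, OwnerID, Price, ZipCode}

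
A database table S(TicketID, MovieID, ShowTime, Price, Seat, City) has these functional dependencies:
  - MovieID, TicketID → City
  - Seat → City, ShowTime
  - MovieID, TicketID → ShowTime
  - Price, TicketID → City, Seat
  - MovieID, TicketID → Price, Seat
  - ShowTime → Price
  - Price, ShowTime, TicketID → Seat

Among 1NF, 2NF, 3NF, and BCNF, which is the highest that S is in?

Candidate key: {MovieID, TicketID}. Prime attributes: {MovieID, TicketID}.
Seat → City, ShowTime breaks BCNF: {Seat}⁺ = {City, Price, Seat, ShowTime}, so {Seat} is not a superkey.
Because {City, ShowTime} are non-prime and the left side of Seat → City, ShowTime is not a superkey, the relation is not in 3NF.
Checking every proper subset of each key, none determines a non-prime attribute — 2NF is satisfied.

2NF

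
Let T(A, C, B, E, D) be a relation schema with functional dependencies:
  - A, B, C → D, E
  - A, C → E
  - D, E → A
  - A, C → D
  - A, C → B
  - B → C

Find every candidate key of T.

{A, B}, {A, C}, {B, D, E}, {C, D, E}

{A, B}⁺ = {A, B, C, D, E} — all of the relation — so {A, B} is a candidate key.
{A, C}⁺ = {A, B, C, D, E} — all of the relation — so {A, C} is a candidate key.
{B, D, E}⁺ = {A, B, C, D, E} — all of the relation — so {B, D, E} is a candidate key.
{C, D, E}⁺ = {A, B, C, D, E} — all of the relation — so {C, D, E} is a candidate key.
No proper subset of any of these is a key, and no other minimal superkey exists.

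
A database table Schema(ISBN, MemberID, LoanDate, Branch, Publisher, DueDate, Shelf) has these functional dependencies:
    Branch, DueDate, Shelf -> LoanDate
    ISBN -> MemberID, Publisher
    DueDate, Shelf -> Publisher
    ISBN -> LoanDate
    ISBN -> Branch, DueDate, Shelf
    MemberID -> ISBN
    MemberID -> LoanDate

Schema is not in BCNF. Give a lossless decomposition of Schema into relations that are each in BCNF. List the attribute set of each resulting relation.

Candidate keys of the original relation: {ISBN}, {MemberID}.
In {Branch, DueDate, ISBN, LoanDate, MemberID, Publisher, Shelf}, {Branch, DueDate, Shelf} is not a superkey ({Branch, DueDate, Shelf}⁺ restricted to this set is {Branch, DueDate, LoanDate, Publisher, Shelf}), so split on Branch, DueDate, Shelf -> LoanDate, Publisher into {Branch, DueDate, LoanDate, Publisher, Shelf} and {Branch, DueDate, ISBN, MemberID, Shelf}.
In {Branch, DueDate, LoanDate, Publisher, Shelf}, {DueDate, Shelf} is not a superkey ({DueDate, Shelf}⁺ restricted to this set is {DueDate, Publisher, Shelf}), so split on DueDate, Shelf -> Publisher into {DueDate, Publisher, Shelf} and {Branch, DueDate, LoanDate, Shelf}.
{DueDate, Publisher, Shelf} has no BCNF violation.
{Branch, DueDate, LoanDate, Shelf} has no BCNF violation.
{Branch, DueDate, ISBN, MemberID, Shelf} has no BCNF violation.

{Branch, DueDate, ISBN, MemberID, Shelf}; {Branch, DueDate, LoanDate, Shelf}; {DueDate, Publisher, Shelf}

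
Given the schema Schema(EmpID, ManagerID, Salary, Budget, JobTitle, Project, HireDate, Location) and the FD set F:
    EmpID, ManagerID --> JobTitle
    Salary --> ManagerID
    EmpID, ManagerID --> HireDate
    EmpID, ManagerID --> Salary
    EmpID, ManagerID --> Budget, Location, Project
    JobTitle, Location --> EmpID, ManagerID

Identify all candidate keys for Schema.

Closure of {EmpID, ManagerID} is {Budget, EmpID, HireDate, JobTitle, Location, ManagerID, Project, Salary}, the whole schema; {EmpID, ManagerID} is a candidate key.
Closure of {EmpID, Salary} is {Budget, EmpID, HireDate, JobTitle, Location, ManagerID, Project, Salary}, the whole schema; {EmpID, Salary} is a candidate key.
Closure of {JobTitle, Location} is {Budget, EmpID, HireDate, JobTitle, Location, ManagerID, Project, Salary}, the whole schema; {JobTitle, Location} is a candidate key.
These are minimal and exhaustive — every other superkey contains one of them.

{EmpID, ManagerID}, {EmpID, Salary}, {JobTitle, Location}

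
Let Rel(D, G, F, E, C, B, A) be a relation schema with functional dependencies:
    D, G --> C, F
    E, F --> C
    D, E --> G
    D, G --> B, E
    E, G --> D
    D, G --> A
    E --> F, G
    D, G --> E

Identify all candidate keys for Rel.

{D, G}, {E}

{E}⁺ = {A, B, C, D, E, F, G}, which is every attribute, so {E} is a candidate key.
{D, G}⁺ = {A, B, C, D, E, F, G}, which is every attribute, so {D, G} is a candidate key.
No proper subset of any of these is a key, and no other minimal superkey exists.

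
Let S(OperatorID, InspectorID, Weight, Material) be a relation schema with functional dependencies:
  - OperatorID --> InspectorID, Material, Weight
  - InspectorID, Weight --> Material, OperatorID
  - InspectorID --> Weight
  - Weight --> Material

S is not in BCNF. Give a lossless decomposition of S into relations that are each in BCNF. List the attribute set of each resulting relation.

{InspectorID, OperatorID, Weight}; {Material, Weight}

Candidate keys of the original relation: {InspectorID}, {OperatorID}.
Within {InspectorID, Material, OperatorID, Weight}: {Weight}⁺ ∩ {InspectorID, Material, OperatorID, Weight} = {Material, Weight}, not the whole set, so Weight --> Material violates BCNF; decompose into {Material, Weight} and {InspectorID, OperatorID, Weight}.
{Material, Weight}: every determinant is a superkey — BCNF.
{InspectorID, OperatorID, Weight}: every determinant is a superkey — BCNF.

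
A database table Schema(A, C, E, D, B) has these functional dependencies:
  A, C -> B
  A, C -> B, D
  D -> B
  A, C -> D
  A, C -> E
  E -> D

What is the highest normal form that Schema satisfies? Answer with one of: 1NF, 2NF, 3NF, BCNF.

Candidate key: {A, C}. Prime attributes: {A, C}.
For D -> B we have {D}⁺ = {B, D}; {D} is not a superkey, so BCNF fails.
Because {B} is non-prime and the left side of D -> B is not a superkey, the relation is not in 3NF.
No proper subset of a key has a non-prime attribute in its closure, so there is no partial dependency; 2NF holds.

2NF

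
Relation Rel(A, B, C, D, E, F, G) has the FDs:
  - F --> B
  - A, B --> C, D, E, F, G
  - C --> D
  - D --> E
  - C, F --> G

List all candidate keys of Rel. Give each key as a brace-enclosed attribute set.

Attributes never on any right-hand side: {A} — every candidate key must contain it.
{A, B}⁺ = {A, B, C, D, E, F, G} — all of the relation — so {A, B} is a candidate key.
{A, F}⁺ = {A, B, C, D, E, F, G} — all of the relation — so {A, F} is a candidate key.
No proper subset of any of these is a key, and no other minimal superkey exists.

{A, B}, {A, F}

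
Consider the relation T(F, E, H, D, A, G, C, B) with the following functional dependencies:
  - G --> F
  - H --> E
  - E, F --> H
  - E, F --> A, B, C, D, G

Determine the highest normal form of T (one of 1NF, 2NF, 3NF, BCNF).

3NF

Candidate keys: {E, F}, {E, G}, {F, H}, {G, H}. Prime attributes: {E, F, G, H}.
G --> F breaks BCNF: {G}⁺ = {F, G}, so {G} is not a superkey.
But every attribute on its right side ({F}) is prime, and the same holds for every other non-superkey FD, so 3NF still holds.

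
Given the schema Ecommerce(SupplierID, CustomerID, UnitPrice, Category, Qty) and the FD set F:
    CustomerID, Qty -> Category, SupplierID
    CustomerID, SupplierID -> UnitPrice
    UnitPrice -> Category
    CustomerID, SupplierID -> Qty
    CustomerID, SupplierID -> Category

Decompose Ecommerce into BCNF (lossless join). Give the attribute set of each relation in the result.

{Category, UnitPrice}; {CustomerID, Qty, SupplierID, UnitPrice}

Candidate keys of the original relation: {CustomerID, Qty}, {CustomerID, SupplierID}.
In {Category, CustomerID, Qty, SupplierID, UnitPrice}, {UnitPrice} is not a superkey ({UnitPrice}⁺ restricted to this set is {Category, UnitPrice}), so split on UnitPrice -> Category into {Category, UnitPrice} and {CustomerID, Qty, SupplierID, UnitPrice}.
{Category, UnitPrice}: every determinant is a superkey — BCNF.
{CustomerID, Qty, SupplierID, UnitPrice}: every determinant is a superkey — BCNF.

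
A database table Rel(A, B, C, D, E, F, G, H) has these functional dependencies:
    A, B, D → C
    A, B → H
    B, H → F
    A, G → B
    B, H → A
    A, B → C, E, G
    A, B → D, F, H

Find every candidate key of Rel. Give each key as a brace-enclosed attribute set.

Closure of {A, B} is {A, B, C, D, E, F, G, H}, the whole schema; {A, B} is a candidate key.
Closure of {A, G} is {A, B, C, D, E, F, G, H}, the whole schema; {A, G} is a candidate key.
Closure of {B, H} is {A, B, C, D, E, F, G, H}, the whole schema; {B, H} is a candidate key.
Any other superkey properly contains one of these, so there are no further candidate keys.

{A, B}, {A, G}, {B, H}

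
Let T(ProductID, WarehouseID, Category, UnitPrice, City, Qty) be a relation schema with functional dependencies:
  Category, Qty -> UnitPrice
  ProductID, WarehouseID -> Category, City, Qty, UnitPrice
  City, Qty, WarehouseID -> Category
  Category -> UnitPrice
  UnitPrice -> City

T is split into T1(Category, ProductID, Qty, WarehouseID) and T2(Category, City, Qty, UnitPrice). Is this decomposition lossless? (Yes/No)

Yes

T1 ∩ T2 = {Category, Qty}; its closure under F is {Category, City, Qty, UnitPrice}.
T2 is contained in that closure, so T1 ∩ T2 -> T2 holds and the join is lossless.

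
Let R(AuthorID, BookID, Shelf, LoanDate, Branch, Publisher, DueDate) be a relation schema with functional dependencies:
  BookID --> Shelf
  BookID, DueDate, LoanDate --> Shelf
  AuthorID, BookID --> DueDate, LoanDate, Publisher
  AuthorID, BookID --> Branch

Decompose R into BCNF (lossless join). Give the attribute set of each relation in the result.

Candidate key of the original relation: {AuthorID, BookID}.
{AuthorID, BookID, Branch, DueDate, LoanDate, Publisher, Shelf}: {BookID} determines {BookID, Shelf} here but is not a superkey — split on BookID --> Shelf, giving {BookID, Shelf} and {AuthorID, BookID, Branch, DueDate, LoanDate, Publisher}.
{BookID, Shelf}: every determinant is a superkey — BCNF.
{AuthorID, BookID, Branch, DueDate, LoanDate, Publisher}: every determinant is a superkey — BCNF.

{AuthorID, BookID, Branch, DueDate, LoanDate, Publisher}; {BookID, Shelf}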